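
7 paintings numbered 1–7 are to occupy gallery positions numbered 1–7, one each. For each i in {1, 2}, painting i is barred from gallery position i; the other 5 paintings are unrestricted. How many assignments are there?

3720

Let Aᵢ (for i ∈ {1, 2}) be the placements that put painting i in its forbidden gallery position. Any j of these fix j positions, leaving (7−j)! ways to fill the rest, and there are C(2,j) ways to pick which j.
By inclusion–exclusion, the number of valid placements is Σ_{j=0}^{2} (−1)^j C(2,j)·(7−j)!.
Computing: 5040 − 1440 + 120 = 3720.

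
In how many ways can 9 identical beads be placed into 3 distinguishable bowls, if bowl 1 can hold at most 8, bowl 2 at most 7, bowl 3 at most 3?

Without the upper bounds there are C(11,2) = 55 ways to split 9 among 3 bowls.
Subtract solutions that violate a single cap (substitute x_i' = x_i − (cap_i+1)): x_1 ≥ 9 gives C(2,2) = 1; x_2 ≥ 8 gives C(3,2) = 3; x_3 ≥ 4 gives C(7,2) = 21. Together 25.
No two caps can be exceeded simultaneously, so the pair terms are all 0.
By inclusion–exclusion the count is 55 − 25 + 0 = 30.

30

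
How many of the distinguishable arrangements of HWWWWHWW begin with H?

7

With the first slot taken by H, it remains to arrange the other 7 letters (WWWWHWW).
Those 7 letters have W appearing 6 times, giving (7)!/(6!) = 7.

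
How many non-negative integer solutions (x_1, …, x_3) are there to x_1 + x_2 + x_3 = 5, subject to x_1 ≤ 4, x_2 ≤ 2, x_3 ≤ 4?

13

Without the upper bounds there are C(7,2) = 21 ways to split 5 among 3 variables.
Subtract solutions that violate a single cap (substitute x_i' = x_i − (cap_i+1)): x_1 ≥ 5 gives C(2,2) = 1; x_2 ≥ 3 gives C(4,2) = 6; x_3 ≥ 5 gives C(2,2) = 1. Together 8.
No two caps can be exceeded simultaneously, so the pair terms are all 0.
By inclusion–exclusion the count is 21 − 8 + 0 = 13.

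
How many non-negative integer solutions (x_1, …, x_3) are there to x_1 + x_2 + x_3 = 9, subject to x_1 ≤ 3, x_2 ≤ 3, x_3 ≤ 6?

10

Without the upper bounds there are C(11,2) = 55 ways to split 9 among 3 variables.
Subtract solutions that violate a single cap (substitute x_i' = x_i − (cap_i+1)): x_1 ≥ 4 gives C(7,2) = 21; x_2 ≥ 4 gives C(7,2) = 21; x_3 ≥ 7 gives C(4,2) = 6. Together 48.
Add back pairs where two caps are both exceeded: 3 + 0 + 0 = 3.
By inclusion–exclusion the count is 55 − 48 + 3 = 10.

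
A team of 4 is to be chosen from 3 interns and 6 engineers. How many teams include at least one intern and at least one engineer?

111

Unrestricted: C(9,4) = 126 ways to pick any 4 of the 9.
Selections missing a whole group: no interns → C(6,4) = 15; no engineers → C(3,4) = 0.
Both groups omitted at once is impossible, so 126 − 15 = 111.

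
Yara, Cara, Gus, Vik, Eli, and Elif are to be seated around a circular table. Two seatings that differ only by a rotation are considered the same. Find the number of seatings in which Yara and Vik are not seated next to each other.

All circular seatings of 6 people number (5)! = 120.
Seatings with Yara beside Vik: treat them as a block with 2 internal orders, giving 2 × (4)! = 48.
Subtracting, 120 − 48 = 72.

72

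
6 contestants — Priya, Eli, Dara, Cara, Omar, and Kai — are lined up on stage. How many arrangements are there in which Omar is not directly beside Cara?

480

There are 6! = 720 arrangements in all. If Omar and Cara are adjacent, merging them into one block gives 2·(5)! = 240 arrangements.
So 720 − 240 = 480 arrangements keep them apart.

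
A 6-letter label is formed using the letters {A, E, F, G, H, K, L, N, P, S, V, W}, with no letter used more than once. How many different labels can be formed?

665280

This is a permutation of 6 out of 12: P(12,6) = 12!/6!.
12 × 11 × 10 × 9 × 8 × 7 = 665280.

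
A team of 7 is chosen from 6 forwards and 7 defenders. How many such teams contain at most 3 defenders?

Split by how many defenders are chosen (0 through 3).
Sum: C(7,0)·C(6,7) + C(7,1)·C(6,6) + C(7,2)·C(6,5) + C(7,3)·C(6,4) = 0 + 7 + 126 + 525 = 658.

658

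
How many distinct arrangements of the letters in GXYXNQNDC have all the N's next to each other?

20160

Treat the 2 copies of N as a single block. The multiset to arrange is then {NN, C, D, G, Q, X, X, Y}, 8 items in all.
That gives (8)!/(2!) = 20160 arrangements.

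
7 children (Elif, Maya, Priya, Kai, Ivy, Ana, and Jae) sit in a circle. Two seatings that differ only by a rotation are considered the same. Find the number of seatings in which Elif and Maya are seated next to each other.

Treat {Elif, Maya} as one unit (2 internal orders) and seat the resulting 6 units around the table: (5)! circular arrangements.
So 2 × (5)! = 2 × 120 = 240.

240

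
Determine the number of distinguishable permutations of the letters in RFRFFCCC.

560

RFRFFCCC has 8 letters with C appearing 3 times, F appearing 3 times, and R appearing twice.
So there are 8! / (3!·3!·2!) = 560 distinguishable arrangements.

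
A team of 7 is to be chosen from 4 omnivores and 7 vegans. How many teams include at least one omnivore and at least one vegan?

Unrestricted: C(11,7) = 330 ways to pick any 7 of the 11.
Selections missing a whole group: no omnivores → C(7,7) = 1; no vegans → C(4,7) = 0.
Both groups omitted at once is impossible, so 330 − 1 = 329.

329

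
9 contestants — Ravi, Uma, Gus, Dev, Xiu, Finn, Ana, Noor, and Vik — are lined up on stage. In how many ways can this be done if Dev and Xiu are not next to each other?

Of the 9! = 362880 arrangements, those with Dev and Xiu adjacent number 2 × 8! = 80640 (treat the pair as a block with 2 internal orders).
So 362880 − 80640 = 282240 arrangements keep them apart.

282240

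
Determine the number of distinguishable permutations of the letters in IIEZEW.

IIEZEW has 6 letters with E appearing twice and I appearing twice.
So there are 6! / (2!·2!) = 180 distinguishable arrangements.

180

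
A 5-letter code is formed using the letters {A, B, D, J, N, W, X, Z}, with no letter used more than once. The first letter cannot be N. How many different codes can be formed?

The first letter has 8−1 = 7 choices (anything except N).
The remaining 4 letters are filled from the other 7 symbols without repetition: 7 × 6 × 5 × 4 = 840.
Total: 7 × 840 = 5880.

5880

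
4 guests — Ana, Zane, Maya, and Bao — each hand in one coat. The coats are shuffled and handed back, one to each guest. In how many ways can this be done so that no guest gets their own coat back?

Let Aᵢ be the assignments in which guest i gets their own coat. We want the size of the complement of A₁∪…∪A_4.
By inclusion–exclusion this is Σ_{j=0}^{4} (−1)^j C(4,j)·(4−j)!.
Computing: 24 − 24 + 12 − 4 + 1 = 9.

9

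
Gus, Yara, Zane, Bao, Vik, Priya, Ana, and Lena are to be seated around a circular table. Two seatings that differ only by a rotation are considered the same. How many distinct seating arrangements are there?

Seat Gus anywhere (absorbing the rotational symmetry), then permute the other 7: (7)! = 5040.

5040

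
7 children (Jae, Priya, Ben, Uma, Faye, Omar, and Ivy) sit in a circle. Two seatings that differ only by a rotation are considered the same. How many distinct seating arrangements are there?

720

Fix one person's seat to break rotational symmetry; the remaining 6 people can be arranged in (6)! = 720 ways.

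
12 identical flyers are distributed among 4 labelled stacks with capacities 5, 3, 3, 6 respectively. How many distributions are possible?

By stars and bars, unrestricted non-negative solutions to x_1+…+x_4 = 12 number C(12+3,3) = 455.
Subtract solutions that violate a single cap (substitute x_i' = x_i − (cap_i+1)): x_1 ≥ 6 gives C(9,3) = 84; x_2 ≥ 4 gives C(11,3) = 165; x_3 ≥ 4 gives C(11,3) = 165; x_4 ≥ 7 gives C(8,3) = 56. Together 470.
Add back pairs where two caps are both exceeded: 10 + 10 + 0 + 35 + 4 + 4 = 63.
By inclusion–exclusion the count is 455 − 470 + 63 = 48.

48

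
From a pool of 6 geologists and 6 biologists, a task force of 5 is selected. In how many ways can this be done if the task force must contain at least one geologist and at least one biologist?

Total 5-person selections from all 12: C(12,5) = 792.
Subtract selections that omit an entire group: no geologists → C(6,5) = 6; no biologists → C(6,5) = 6.
Both groups omitted at once is impossible, so 792 − 12 = 780.

780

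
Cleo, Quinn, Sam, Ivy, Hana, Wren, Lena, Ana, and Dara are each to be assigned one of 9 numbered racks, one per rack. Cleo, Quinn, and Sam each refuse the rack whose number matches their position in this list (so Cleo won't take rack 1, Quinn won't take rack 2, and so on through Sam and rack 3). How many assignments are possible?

256320

Let Aᵢ (for i ∈ {1, 2, 3}) be the placements that put person i in their forbidden rack. Any j of these fix j positions, leaving (9−j)! ways to fill the rest, and there are C(3,j) ways to pick which j.
By inclusion–exclusion, the number of valid placements is Σ_{j=0}^{3} (−1)^j C(3,j)·(9−j)!.
Computing: 362880 − 120960 + 15120 − 720 = 256320.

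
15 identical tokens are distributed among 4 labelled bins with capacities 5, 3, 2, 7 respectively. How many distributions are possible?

10

Without the upper bounds there are C(18,3) = 816 ways to split 15 among 4 bins.
Subtract solutions that violate a single cap (substitute x_i' = x_i − (cap_i+1)): x_1 ≥ 6 gives C(12,3) = 220; x_2 ≥ 4 gives C(14,3) = 364; x_3 ≥ 3 gives C(15,3) = 455; x_4 ≥ 8 gives C(10,3) = 120. Together 1159.
Add back pairs where two caps are both exceeded: 56 + 84 + 4 + 165 + 20 + 35 = 364.
Subtract triples: 10 + 0 + 0 + 1 = 11.
By inclusion–exclusion the count is 816 − 1159 + 364 − 11 = 10.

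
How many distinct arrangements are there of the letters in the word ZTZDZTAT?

Letter multiplicities in ZTZDZTAT: A×1, D×1, T×3, Z×3.
So there are 8! / (3!·3!) = 1120 distinguishable arrangements.

1120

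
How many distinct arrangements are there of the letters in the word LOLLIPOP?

LOLLIPOP has 8 letters with L appearing 3 times, O appearing twice, and P appearing twice.
The number of distinct arrangements is 8!/(3!·2!·2!) = 40320/24 = 1680.

1680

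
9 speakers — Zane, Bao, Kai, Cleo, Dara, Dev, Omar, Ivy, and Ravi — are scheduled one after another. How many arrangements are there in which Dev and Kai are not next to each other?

Of the 9! = 362880 arrangements, those with Dev and Kai adjacent number 2 × 8! = 80640 (treat the pair as a block with 2 internal orders).
So 362880 − 80640 = 282240 arrangements keep them apart.

282240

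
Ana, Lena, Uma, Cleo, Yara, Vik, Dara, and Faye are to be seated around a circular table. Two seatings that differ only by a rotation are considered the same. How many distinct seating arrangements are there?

Fix one person's seat to break rotational symmetry; the remaining 7 people can be arranged in (7)! = 5040 ways.

5040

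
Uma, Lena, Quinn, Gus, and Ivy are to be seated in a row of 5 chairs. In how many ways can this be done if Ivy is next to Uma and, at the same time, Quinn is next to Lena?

24

Treat {Ivy,Uma} as one block (2 orders) and {Quinn,Lena} as another (2 orders).
That leaves 3 units to arrange: 2 × 2 × 3! = 4 × 6 = 24.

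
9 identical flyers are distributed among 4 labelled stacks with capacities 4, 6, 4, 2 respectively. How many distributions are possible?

64

By stars and bars, unrestricted non-negative solutions to x_1+…+x_4 = 9 number C(9+3,3) = 220.
Subtract solutions that violate a single cap (substitute x_i' = x_i − (cap_i+1)): x_1 ≥ 5 gives C(7,3) = 35; x_2 ≥ 7 gives C(5,3) = 10; x_3 ≥ 5 gives C(7,3) = 35; x_4 ≥ 3 gives C(9,3) = 84. Together 164.
Add back pairs where two caps are both exceeded: 0 + 0 + 4 + 0 + 0 + 4 = 8.
By inclusion–exclusion the count is 220 − 164 + 8 = 64.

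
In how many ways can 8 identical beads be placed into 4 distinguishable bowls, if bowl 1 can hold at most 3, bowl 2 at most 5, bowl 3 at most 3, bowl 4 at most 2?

Without the upper bounds there are C(11,3) = 165 ways to split 8 among 4 bowls.
Subtract solutions that violate a single cap (substitute x_i' = x_i − (cap_i+1)): x_1 ≥ 4 gives C(7,3) = 35; x_2 ≥ 6 gives C(5,3) = 10; x_3 ≥ 4 gives C(7,3) = 35; x_4 ≥ 3 gives C(8,3) = 56. Together 136.
Add back pairs where two caps are both exceeded: 0 + 1 + 4 + 0 + 0 + 4 = 9.
By inclusion–exclusion the count is 165 − 136 + 9 = 38.

38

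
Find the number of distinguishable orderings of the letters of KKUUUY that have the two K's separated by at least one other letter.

40

There are 6!/(3!·2!) = 60 arrangements of KKUUUY in total.
Arrangements with the K's together: treat KK as one letter, giving (5)!/(3!) = 20.
Subtracting, 60 − 20 = 40 arrangements keep the K's apart.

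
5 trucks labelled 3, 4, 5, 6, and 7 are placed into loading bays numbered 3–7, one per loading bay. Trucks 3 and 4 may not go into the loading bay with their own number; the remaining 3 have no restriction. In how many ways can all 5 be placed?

78

Let Aᵢ (for i ∈ {3, 4}) be the placements that put truck i in its forbidden loading bay. Any j of these fix j positions, leaving (5−j)! ways to fill the rest, and there are C(2,j) ways to pick which j.
By inclusion–exclusion, the number of valid placements is Σ_{j=0}^{2} (−1)^j C(2,j)·(5−j)!.
Computing: 120 − 48 + 6 = 78.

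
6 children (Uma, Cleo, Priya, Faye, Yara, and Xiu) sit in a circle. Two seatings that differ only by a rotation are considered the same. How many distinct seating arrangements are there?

120

Seat Uma anywhere (absorbing the rotational symmetry), then permute the other 5: (5)! = 120.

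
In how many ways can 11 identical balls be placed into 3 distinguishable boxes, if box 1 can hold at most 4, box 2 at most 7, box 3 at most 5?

By stars and bars, unrestricted non-negative solutions to x_1+…+x_3 = 11 number C(11+2,2) = 78.
Subtract solutions that violate a single cap (substitute x_i' = x_i − (cap_i+1)): x_1 ≥ 5 gives C(8,2) = 28; x_2 ≥ 8 gives C(5,2) = 10; x_3 ≥ 6 gives C(7,2) = 21. Together 59.
Add back pairs where two caps are both exceeded: 0 + 1 + 0 = 1.
By inclusion–exclusion the count is 78 − 59 + 1 = 20.

20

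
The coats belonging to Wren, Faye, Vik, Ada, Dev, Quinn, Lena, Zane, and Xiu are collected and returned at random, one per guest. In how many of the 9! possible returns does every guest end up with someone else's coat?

Count assignments avoiding every fixed point. For any j of the 9 guests fixed to their own coat, the other 9−j can be arranged in (9−j)! ways.
By inclusion–exclusion this is Σ_{j=0}^{9} (−1)^j C(9,j)·(9−j)!.
Computing: 362880 − 362880 + 181440 − 60480 + 15120 − 3024 + 504 − 72 + 9 − 1 = 133496.

133496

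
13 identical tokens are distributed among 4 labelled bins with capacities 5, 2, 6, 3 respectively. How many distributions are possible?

Without the upper bounds there are C(16,3) = 560 ways to split 13 among 4 bins.
Subtract solutions that violate a single cap (substitute x_i' = x_i − (cap_i+1)): x_1 ≥ 6 gives C(10,3) = 120; x_2 ≥ 3 gives C(13,3) = 286; x_3 ≥ 7 gives C(9,3) = 84; x_4 ≥ 4 gives C(12,3) = 220. Together 710.
Add back pairs where two caps are both exceeded: 35 + 1 + 20 + 20 + 84 + 10 = 170.
Subtract triples: 0 + 1 + 0 + 0 = 1.
By inclusion–exclusion the count is 560 − 710 + 170 − 1 = 19.

19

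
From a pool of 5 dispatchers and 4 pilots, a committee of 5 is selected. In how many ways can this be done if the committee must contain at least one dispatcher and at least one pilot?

Total 5-person selections from all 9: C(9,5) = 126.
Subtract selections that omit an entire group: no dispatchers → C(4,5) = 0; no pilots → C(5,5) = 1.
Both groups omitted at once is impossible, so 126 − 1 = 125.

125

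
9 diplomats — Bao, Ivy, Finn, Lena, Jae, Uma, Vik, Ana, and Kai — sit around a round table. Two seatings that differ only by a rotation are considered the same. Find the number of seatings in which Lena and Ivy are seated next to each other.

Treat {Lena, Ivy} as one unit (2 internal orders) and seat the resulting 8 units around the table: (7)! circular arrangements.
So 2 × (7)! = 2 × 5040 = 10080.

10080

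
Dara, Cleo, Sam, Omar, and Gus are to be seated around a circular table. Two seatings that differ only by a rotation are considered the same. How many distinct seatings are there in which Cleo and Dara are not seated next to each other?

12

Without the restriction there are (4)! = 24 seatings.
Those with Cleo next to Dara: fuse the pair into one unit and seat 4 units around a circle — 2·(3)! = 12.
Subtracting, 24 − 12 = 12.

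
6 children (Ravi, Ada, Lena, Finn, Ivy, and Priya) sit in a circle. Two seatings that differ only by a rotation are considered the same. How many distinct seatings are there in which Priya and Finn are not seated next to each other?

Without the restriction there are (5)! = 120 seatings.
Seatings with Priya beside Finn: treat them as a block with 2 internal orders, giving 2 × (4)! = 48.
Subtracting, 120 − 48 = 72.

72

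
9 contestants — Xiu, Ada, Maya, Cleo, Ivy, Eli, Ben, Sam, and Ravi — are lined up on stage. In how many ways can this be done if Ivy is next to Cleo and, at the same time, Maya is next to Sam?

Treat {Ivy,Cleo} as one block (2 orders) and {Maya,Sam} as another (2 orders).
That leaves 7 units to arrange: 2 × 2 × 7! = 4 × 5040 = 20160.

20160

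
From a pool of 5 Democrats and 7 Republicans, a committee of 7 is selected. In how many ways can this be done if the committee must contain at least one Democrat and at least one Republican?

Total 7-person selections from all 12: C(12,7) = 792.
Subtract selections that omit an entire group: no Democrats → C(7,7) = 1; no Republicans → C(5,7) = 0.
Both groups omitted at once is impossible, so 792 − 1 = 791.

791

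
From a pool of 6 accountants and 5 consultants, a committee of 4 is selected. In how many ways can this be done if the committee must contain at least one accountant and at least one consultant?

310

Total 4-person selections from all 11: C(11,4) = 330.
Subtract selections that omit an entire group: no accountants → C(5,4) = 5; no consultants → C(6,4) = 15.
Both groups omitted at once is impossible, so 330 − 20 = 310.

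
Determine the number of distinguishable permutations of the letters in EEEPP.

10

The 5 letters of EEEPP have repeats: E appearing 3 times and P appearing twice.
So there are 5! / (3!·2!) = 10 distinguishable arrangements.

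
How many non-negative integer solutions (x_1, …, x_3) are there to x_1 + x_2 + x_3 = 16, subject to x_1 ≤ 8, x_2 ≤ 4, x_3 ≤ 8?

Without the upper bounds there are C(18,2) = 153 ways to split 16 among 3 variables.
Subtract solutions that violate a single cap (substitute x_i' = x_i − (cap_i+1)): x_1 ≥ 9 gives C(9,2) = 36; x_2 ≥ 5 gives C(13,2) = 78; x_3 ≥ 9 gives C(9,2) = 36. Together 150.
Add back pairs where two caps are both exceeded: 6 + 0 + 6 = 12.
By inclusion–exclusion the count is 153 − 150 + 12 = 15.

15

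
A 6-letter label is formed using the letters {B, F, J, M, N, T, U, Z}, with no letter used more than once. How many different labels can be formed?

20160

Choose and order 6 of the 8 symbols: the first letter has 8 options, the next 7, and so on down to 3.
That product is 8 × 7 × 6 × 5 × 4 × 3 = 20160.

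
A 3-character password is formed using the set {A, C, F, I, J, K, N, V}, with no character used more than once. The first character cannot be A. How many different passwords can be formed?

294

The first character has 8−1 = 7 choices (anything except A).
The remaining 2 characters are filled from the other 7 symbols without repetition: 7 × 6 = 42.
Total: 7 × 42 = 294.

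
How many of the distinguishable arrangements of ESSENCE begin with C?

Fix C in the first position and arrange the remaining 6 letters.
Those 6 letters have E appearing 3 times and S appearing twice, giving (6)!/(3!·2!) = 60.

60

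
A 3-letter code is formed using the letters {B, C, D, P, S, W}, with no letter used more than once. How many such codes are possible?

With no repetition, fill the 3 letters in order: 6 choices, then 5, down to 4.
That product is 6 × 5 × 4 = 120.

120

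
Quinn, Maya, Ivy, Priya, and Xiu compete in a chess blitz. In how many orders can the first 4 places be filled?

120

There are 5 choices for 1st place, 4 for 2nd, and so on down to 2 for position 4.
That gives 5 × 4 × 3 × 2 = 120.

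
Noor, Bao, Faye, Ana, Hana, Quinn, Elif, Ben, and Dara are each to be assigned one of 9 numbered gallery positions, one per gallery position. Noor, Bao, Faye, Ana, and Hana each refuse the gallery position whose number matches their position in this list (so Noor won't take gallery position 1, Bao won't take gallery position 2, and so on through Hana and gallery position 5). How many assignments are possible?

Let Aᵢ (for 1 ≤ i ≤ 5) be the placements that put person i in their forbidden gallery position. Any j of these fix j positions, leaving (9−j)! ways to fill the rest, and there are C(5,j) ways to pick which j.
By inclusion–exclusion, the number of valid placements is Σ_{j=0}^{5} (−1)^j C(5,j)·(9−j)!.
Computing: 362880 − 201600 + 50400 − 7200 + 600 − 24 = 205056.

205056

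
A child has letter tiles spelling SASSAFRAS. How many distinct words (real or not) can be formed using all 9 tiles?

2520

SASSAFRAS has 9 letters with A appearing 3 times and S appearing 4 times.
So there are 9! / (4!·3!) = 2520 distinguishable arrangements.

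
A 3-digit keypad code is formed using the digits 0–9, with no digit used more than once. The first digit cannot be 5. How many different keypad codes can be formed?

The first digit has 10−1 = 9 choices (anything except 5).
The remaining 2 digits are filled from the other 9 symbols without repetition: 9 × 8 = 72.
Total: 9 × 72 = 648.

648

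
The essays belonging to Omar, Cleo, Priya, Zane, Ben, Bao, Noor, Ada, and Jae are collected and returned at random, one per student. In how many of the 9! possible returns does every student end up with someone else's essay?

This is the derangement count D_9: permutations of 9 items with no fixed point.
By inclusion–exclusion this is Σ_{j=0}^{9} (−1)^j C(9,j)·(9−j)!.
Computing: 362880 − 362880 + 181440 − 60480 + 15120 − 3024 + 504 − 72 + 9 − 1 = 133496.

133496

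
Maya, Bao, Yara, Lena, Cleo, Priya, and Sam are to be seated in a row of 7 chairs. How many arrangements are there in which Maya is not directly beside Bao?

3600

Of the 7! = 5040 arrangements, those with Maya and Bao adjacent number 2 × 6! = 1440 (treat the pair as a block with 2 internal orders).
So 5040 − 1440 = 3600 arrangements keep them apart.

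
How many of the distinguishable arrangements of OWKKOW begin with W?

Fix W in the first position and arrange the remaining 5 letters.
Those 5 letters have K appearing twice and O appearing twice, giving (5)!/(2!·2!) = 30.

30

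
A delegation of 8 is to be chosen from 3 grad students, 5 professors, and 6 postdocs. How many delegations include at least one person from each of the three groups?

2828

Unrestricted: C(14,8) = 3003 ways to pick any 8 of the 14.
Selections missing a whole group: no grad students → C(11,8) = 165; no professors → C(9,8) = 9; no postdocs → C(8,8) = 1.
Add back selections omitting two groups (i.e. drawn from a single group): C(3,8) + C(5,8) + C(6,8) = 0.
By inclusion–exclusion: 3003 − 175 + 0 = 2828.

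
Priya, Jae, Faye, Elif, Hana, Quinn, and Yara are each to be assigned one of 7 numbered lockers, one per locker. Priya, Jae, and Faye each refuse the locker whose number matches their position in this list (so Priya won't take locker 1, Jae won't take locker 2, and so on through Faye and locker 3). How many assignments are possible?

Let Aᵢ (for i ∈ {1, 2, 3}) be the placements that put person i in their forbidden locker. Any j of these fix j positions, leaving (7−j)! ways to fill the rest, and there are C(3,j) ways to pick which j.
By inclusion–exclusion, the number of valid placements is Σ_{j=0}^{3} (−1)^j C(3,j)·(7−j)!.
Computing: 5040 − 2160 + 360 − 24 = 3216.

3216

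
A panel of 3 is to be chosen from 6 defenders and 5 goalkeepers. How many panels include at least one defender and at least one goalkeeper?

135

With no constraint there are C(11,3) = 165 possible selections.
Subtract selections that omit an entire group: no defenders → C(5,3) = 10; no goalkeepers → C(6,3) = 20.
Both groups omitted at once is impossible, so 165 − 30 = 135.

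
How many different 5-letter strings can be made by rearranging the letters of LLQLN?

Letter multiplicities in LLQLN: L×3, N×1, Q×1.
Dividing 5! = 120 by 3! = 6 for the repeated letters gives 20.

20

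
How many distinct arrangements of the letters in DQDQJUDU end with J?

With the last slot taken by J, it remains to arrange the other 7 letters (DQDQUDU).
Those 7 letters have D appearing 3 times, Q appearing twice, and U appearing twice, giving (7)!/(3!·2!·2!) = 210.

210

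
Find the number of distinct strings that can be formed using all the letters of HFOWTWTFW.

15120

Letter multiplicities in HFOWTWTFW: F×2, H×1, O×1, T×2, W×3.
So there are 9! / (3!·2!·2!) = 15120 distinguishable arrangements.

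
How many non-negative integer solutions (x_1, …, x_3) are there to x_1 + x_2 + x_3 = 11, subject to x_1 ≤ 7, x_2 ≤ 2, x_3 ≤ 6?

12

Ignoring the caps, the number of non-negative solutions to x_1+…+x_3 = 11 is C(13,2) = 78.
Subtract solutions that violate a single cap (substitute x_i' = x_i − (cap_i+1)): x_1 ≥ 8 gives C(5,2) = 10; x_2 ≥ 3 gives C(10,2) = 45; x_3 ≥ 7 gives C(6,2) = 15. Together 70.
Add back pairs where two caps are both exceeded: 1 + 0 + 3 = 4.
By inclusion–exclusion the count is 78 − 70 + 4 = 12.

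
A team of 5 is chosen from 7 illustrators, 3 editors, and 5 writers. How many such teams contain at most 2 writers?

Split by how many writers are chosen (0 through 2).
Sum: C(5,0)·C(10,5) + C(5,1)·C(10,4) + C(5,2)·C(10,3) = 252 + 1050 + 1200 = 2502.

2502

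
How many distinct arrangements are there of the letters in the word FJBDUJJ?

Letter multiplicities in FJBDUJJ: B×1, D×1, F×1, J×3, U×1.
The number of distinct arrangements is 7!/(3!) = 5040/6 = 840.

840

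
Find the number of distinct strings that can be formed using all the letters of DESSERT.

1260

The 7 letters of DESSERT have repeats: E appearing twice and S appearing twice.
Dividing 7! = 5040 by 2!·2! = 4 for the repeated letters gives 1260.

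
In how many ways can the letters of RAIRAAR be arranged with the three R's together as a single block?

Treat the 3 copies of R as a single block. The multiset to arrange is then {RRR, A, A, A, I}, 5 items in all.
That gives (5)!/(3!) = 20 arrangements.

20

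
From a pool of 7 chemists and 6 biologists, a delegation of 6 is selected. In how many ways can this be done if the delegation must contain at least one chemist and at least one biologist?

With no constraint there are C(13,6) = 1716 possible selections.
Selections missing a whole group: no chemists → C(6,6) = 1; no biologists → C(7,6) = 7.
Both groups omitted at once is impossible, so 1716 − 8 = 1708.

1708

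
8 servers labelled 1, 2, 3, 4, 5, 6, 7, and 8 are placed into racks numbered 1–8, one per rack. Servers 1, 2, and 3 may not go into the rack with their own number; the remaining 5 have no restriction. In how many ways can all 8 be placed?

27240

Let Aᵢ (for i ∈ {1, 2, 3}) be the placements that put server i in its forbidden rack. Any j of these fix j positions, leaving (8−j)! ways to fill the rest, and there are C(3,j) ways to pick which j.
By inclusion–exclusion, the number of valid placements is Σ_{j=0}^{3} (−1)^j C(3,j)·(8−j)!.
Computing: 40320 − 15120 + 2160 − 120 = 27240.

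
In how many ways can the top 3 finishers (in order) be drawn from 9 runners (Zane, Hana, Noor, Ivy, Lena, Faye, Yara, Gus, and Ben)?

504

There are 9 choices for 1st place, 8 for 2nd, and 7 for 3rd.
That gives 9 × 8 × 7 = 504.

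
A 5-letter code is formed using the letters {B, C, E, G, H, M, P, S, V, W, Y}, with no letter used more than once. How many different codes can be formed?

Choose and order 5 of the 11 symbols: the first letter has 11 options, the next 10, and so on down to 7.
That product is 11 × 10 × 9 × 8 × 7 = 55440.

55440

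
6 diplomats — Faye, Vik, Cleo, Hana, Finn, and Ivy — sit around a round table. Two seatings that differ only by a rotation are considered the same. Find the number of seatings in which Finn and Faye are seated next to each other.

48

Glue Finn and Faye into a block (2 internal orders). Seating 5 units around a circle gives (4)! arrangements.
So 2 × (4)! = 2 × 24 = 48.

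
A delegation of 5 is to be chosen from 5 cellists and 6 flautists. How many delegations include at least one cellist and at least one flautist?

455

Total 5-person selections from all 11: C(11,5) = 462.
Selections missing a whole group: no cellists → C(6,5) = 6; no flautists → C(5,5) = 1.
Both groups omitted at once is impossible, so 462 − 7 = 455.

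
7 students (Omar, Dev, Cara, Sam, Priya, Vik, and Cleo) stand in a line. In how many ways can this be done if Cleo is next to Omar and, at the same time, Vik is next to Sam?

Treat {Cleo,Omar} as one block (2 orders) and {Vik,Sam} as another (2 orders).
That leaves 5 units to arrange: 2 × 2 × 5! = 4 × 120 = 480.

480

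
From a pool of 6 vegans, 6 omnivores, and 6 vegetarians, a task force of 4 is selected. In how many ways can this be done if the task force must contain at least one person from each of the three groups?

1620

Unrestricted: C(18,4) = 3060 ways to pick any 4 of the 18.
Subtract selections that omit an entire group: no vegans → C(12,4) = 495; no omnivores → C(12,4) = 495; no vegetarians → C(12,4) = 495.
Add back selections omitting two groups (i.e. drawn from a single group): C(6,4) + C(6,4) + C(6,4) = 45.
By inclusion–exclusion: 3060 − 1485 + 45 = 1620.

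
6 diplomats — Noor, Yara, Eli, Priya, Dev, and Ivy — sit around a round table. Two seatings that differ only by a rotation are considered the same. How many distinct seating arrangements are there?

120

Seat Noor anywhere (absorbing the rotational symmetry), then permute the other 5: (5)! = 120.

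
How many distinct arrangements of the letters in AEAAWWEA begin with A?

With the first slot taken by A, it remains to arrange the other 7 letters (EAAWWEA).
Those 7 letters have A appearing 3 times, E appearing twice, and W appearing twice, giving (7)!/(3!·2!·2!) = 210.

210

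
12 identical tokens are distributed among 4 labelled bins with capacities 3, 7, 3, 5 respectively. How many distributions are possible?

Without the upper bounds there are C(15,3) = 455 ways to split 12 among 4 bins.
Subtract solutions that violate a single cap (substitute x_i' = x_i − (cap_i+1)): x_1 ≥ 4 gives C(11,3) = 165; x_2 ≥ 8 gives C(7,3) = 35; x_3 ≥ 4 gives C(11,3) = 165; x_4 ≥ 6 gives C(9,3) = 84. Together 449.
Add back pairs where two caps are both exceeded: 1 + 35 + 10 + 1 + 0 + 10 = 57.
By inclusion–exclusion the count is 455 − 449 + 57 = 63.

63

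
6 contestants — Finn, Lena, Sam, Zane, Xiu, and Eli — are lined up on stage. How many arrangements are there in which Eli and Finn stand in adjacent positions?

240

Glue Eli and Finn into one block (2 internal orders), leaving 5 units to arrange in a row.
That gives 2 × 5! = 2 × 120 = 240.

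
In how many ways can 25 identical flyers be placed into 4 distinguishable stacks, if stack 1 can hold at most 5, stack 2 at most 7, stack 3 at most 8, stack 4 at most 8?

Without the upper bounds there are C(28,3) = 3276 ways to split 25 among 4 stacks.
Subtract solutions that violate a single cap (substitute x_i' = x_i − (cap_i+1)): x_1 ≥ 6 gives C(22,3) = 1540; x_2 ≥ 8 gives C(20,3) = 1140; x_3 ≥ 9 gives C(19,3) = 969; x_4 ≥ 9 gives C(19,3) = 969. Together 4618.
Add back pairs where two caps are both exceeded: 364 + 286 + 286 + 165 + 165 + 120 = 1386.
Subtract triples: 10 + 10 + 4 + 0 = 24.
By inclusion–exclusion the count is 3276 − 4618 + 1386 − 24 = 20.

20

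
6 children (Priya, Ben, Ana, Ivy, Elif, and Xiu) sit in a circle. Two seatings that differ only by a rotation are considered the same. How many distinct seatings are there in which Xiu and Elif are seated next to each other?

48

Treat {Xiu, Elif} as one unit (2 internal orders) and seat the resulting 5 units around the table: (4)! circular arrangements.
So 2 × (4)! = 2 × 24 = 48.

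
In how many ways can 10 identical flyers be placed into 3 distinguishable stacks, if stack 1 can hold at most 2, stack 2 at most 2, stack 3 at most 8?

6

Without the upper bounds there are C(12,2) = 66 ways to split 10 among 3 stacks.
Subtract solutions that violate a single cap (substitute x_i' = x_i − (cap_i+1)): x_1 ≥ 3 gives C(9,2) = 36; x_2 ≥ 3 gives C(9,2) = 36; x_3 ≥ 9 gives C(3,2) = 3. Together 75.
Add back pairs where two caps are both exceeded: 15 + 0 + 0 = 15.
By inclusion–exclusion the count is 66 − 75 + 15 = 6.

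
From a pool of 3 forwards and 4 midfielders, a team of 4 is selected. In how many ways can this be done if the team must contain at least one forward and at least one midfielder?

Total 4-person selections from all 7: C(7,4) = 35.
Subtract selections that omit an entire group: no forwards → C(4,4) = 1; no midfielders → C(3,4) = 0.
Both groups omitted at once is impossible, so 35 − 1 = 34.

34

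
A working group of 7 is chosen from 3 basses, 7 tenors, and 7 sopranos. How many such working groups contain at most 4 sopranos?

18432

Split by how many sopranos are chosen (0 through 4).
Sum: C(7,0)·C(10,7) + C(7,1)·C(10,6) + C(7,2)·C(10,5) + C(7,3)·C(10,4) + C(7,4)·C(10,3) = 120 + 1470 + 5292 + 7350 + 4200 = 18432.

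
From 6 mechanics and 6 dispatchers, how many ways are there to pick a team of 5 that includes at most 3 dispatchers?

Split by how many dispatchers are chosen (0 through 3).
Sum: C(6,0)·C(6,5) + C(6,1)·C(6,4) + C(6,2)·C(6,3) + C(6,3)·C(6,2) = 6 + 90 + 300 + 300 = 696.

696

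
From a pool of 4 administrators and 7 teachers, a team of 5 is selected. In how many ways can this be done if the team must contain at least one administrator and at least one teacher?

Total 5-person selections from all 11: C(11,5) = 462.
Subtract selections that omit an entire group: no administrators → C(7,5) = 21; no teachers → C(4,5) = 0.
Both groups omitted at once is impossible, so 462 − 21 = 441.

441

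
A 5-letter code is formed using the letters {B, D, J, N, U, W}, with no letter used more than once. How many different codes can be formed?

720

Choose and order 5 of the 6 symbols: the first letter has 6 options, the next 5, and so on down to 2.
That product is 6 × 5 × 4 × 3 × 2 = 720.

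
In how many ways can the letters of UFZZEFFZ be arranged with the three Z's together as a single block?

120

Treat the 3 copies of Z as a single block. The multiset to arrange is then {ZZZ, E, F, F, F, U}, 6 items in all.
That gives (6)!/(3!) = 120 arrangements.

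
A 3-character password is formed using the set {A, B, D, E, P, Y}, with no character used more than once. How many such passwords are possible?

This is a permutation of 3 out of 6: P(6,3) = 6!/3!.
6 × 5 × 4 = 120.

120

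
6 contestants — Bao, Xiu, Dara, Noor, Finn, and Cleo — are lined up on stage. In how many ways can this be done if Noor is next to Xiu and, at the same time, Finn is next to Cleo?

Treat {Noor,Xiu} as one block (2 orders) and {Finn,Cleo} as another (2 orders).
That leaves 4 units to arrange: 2 × 2 × 4! = 4 × 24 = 96.

96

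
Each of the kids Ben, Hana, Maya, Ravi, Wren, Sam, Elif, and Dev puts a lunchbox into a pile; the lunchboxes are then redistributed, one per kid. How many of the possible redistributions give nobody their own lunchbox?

14833

Count assignments avoiding every fixed point. For any j of the 8 kids fixed to their own lunchbox, the other 8−j can be arranged in (8−j)! ways.
By inclusion–exclusion this is Σ_{j=0}^{8} (−1)^j C(8,j)·(8−j)!.
Computing: 40320 − 40320 + 20160 − 6720 + 1680 − 336 + 56 − 8 + 1 = 14833.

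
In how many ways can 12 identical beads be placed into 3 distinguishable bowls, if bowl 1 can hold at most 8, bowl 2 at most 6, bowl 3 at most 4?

Ignoring the caps, the number of non-negative solutions to x_1+…+x_3 = 12 is C(14,2) = 91.
Subtract solutions that violate a single cap (substitute x_i' = x_i − (cap_i+1)): x_1 ≥ 9 gives C(5,2) = 10; x_2 ≥ 7 gives C(7,2) = 21; x_3 ≥ 5 gives C(9,2) = 36. Together 67.
Add back pairs where two caps are both exceeded: 0 + 0 + 1 = 1.
By inclusion–exclusion the count is 91 − 67 + 1 = 25.

25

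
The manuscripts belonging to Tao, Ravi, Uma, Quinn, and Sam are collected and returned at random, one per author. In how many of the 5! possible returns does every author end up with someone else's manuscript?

Count assignments avoiding every fixed point. For any j of the 5 authors fixed to their own manuscript, the other 5−j can be arranged in (5−j)! ways.
By inclusion–exclusion this is Σ_{j=0}^{5} (−1)^j C(5,j)·(5−j)!.
Computing: 120 − 120 + 60 − 20 + 5 − 1 = 44.

44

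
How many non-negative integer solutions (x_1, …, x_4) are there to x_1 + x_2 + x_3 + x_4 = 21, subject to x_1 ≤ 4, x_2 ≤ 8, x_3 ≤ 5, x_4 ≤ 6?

Ignoring the caps, the number of non-negative solutions to x_1+…+x_4 = 21 is C(24,3) = 2024.
Subtract solutions that violate a single cap (substitute x_i' = x_i − (cap_i+1)): x_1 ≥ 5 gives C(19,3) = 969; x_2 ≥ 9 gives C(15,3) = 455; x_3 ≥ 6 gives C(18,3) = 816; x_4 ≥ 7 gives C(17,3) = 680. Together 2920.
Add back pairs where two caps are both exceeded: 120 + 286 + 220 + 84 + 56 + 165 = 931.
Subtract triples: 4 + 1 + 20 + 0 = 25.
By inclusion–exclusion the count is 2024 − 2920 + 931 − 25 = 10.

10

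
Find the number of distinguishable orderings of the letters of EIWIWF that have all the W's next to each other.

Treat the 2 copies of W as a single block. The multiset to arrange is then {WW, E, F, I, I}, 5 items in all.
That gives (5)!/(2!) = 60 arrangements.

60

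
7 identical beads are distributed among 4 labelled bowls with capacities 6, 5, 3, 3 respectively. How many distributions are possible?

75

Ignoring the caps, the number of non-negative solutions to x_1+…+x_4 = 7 is C(10,3) = 120.
Subtract solutions that violate a single cap (substitute x_i' = x_i − (cap_i+1)): x_1 ≥ 7 gives C(3,3) = 1; x_2 ≥ 6 gives C(4,3) = 4; x_3 ≥ 4 gives C(6,3) = 20; x_4 ≥ 4 gives C(6,3) = 20. Together 45.
No two caps can be exceeded simultaneously, so the pair terms are all 0.
By inclusion–exclusion the count is 120 − 45 + 0 = 75.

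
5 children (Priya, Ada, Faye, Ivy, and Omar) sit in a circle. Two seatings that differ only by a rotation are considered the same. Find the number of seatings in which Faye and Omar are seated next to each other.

12

Treat {Faye, Omar} as one unit (2 internal orders) and seat the resulting 4 units around the table: (3)! circular arrangements.
So 2 × (3)! = 2 × 6 = 12.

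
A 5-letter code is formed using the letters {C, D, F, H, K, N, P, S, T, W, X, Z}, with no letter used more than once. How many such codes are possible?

Choose and order 5 of the 12 symbols: the first letter has 12 options, the next 11, and so on down to 8.
That product is 12 × 11 × 10 × 9 × 8 = 95040.

95040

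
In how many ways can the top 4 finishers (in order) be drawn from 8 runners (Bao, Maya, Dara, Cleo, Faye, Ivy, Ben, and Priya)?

1680

This is an ordered selection of 4 from 8: P(8,4).
That gives 8 × 7 × 6 × 5 = 1680.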